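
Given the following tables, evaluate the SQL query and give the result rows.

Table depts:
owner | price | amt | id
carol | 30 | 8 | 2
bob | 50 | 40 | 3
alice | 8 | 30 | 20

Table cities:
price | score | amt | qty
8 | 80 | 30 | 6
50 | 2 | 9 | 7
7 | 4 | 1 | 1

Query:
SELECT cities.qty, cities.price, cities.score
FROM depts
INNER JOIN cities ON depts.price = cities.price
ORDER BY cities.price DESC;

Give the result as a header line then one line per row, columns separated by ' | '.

== RESULT ==
cities.qty | cities.price | cities.score
7 | 50 | 2
6 | 8 | 80

Derivation:
After JOIN cities (2 rows):
depts.owner | depts.price | depts.amt | depts.id | cities.price | cities.score | cities.amt | cities.qty
bob | 50 | 40 | 3 | 50 | 2 | 9 | 7
alice | 8 | 30 | 20 | 8 | 80 | 30 | 6
After SELECT (2 rows):
cities.qty | cities.price | cities.score
7 | 50 | 2
6 | 8 | 80
After ORDER BY (2 rows):
cities.qty | cities.price | cities.score
7 | 50 | 2
6 | 8 | 80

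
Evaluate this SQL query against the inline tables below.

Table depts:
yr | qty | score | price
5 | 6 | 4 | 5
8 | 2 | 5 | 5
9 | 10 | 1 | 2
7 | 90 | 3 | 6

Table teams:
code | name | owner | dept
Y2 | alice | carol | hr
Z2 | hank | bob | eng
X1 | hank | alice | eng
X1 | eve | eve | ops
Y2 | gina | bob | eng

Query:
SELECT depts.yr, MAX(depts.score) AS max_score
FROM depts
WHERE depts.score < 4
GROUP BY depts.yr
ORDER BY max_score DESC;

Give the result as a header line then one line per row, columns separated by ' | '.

== RESULT ==
depts.yr | max_score
7 | 3
9 | 1

Derivation:
After WHERE (2 rows):
depts.yr | depts.qty | depts.score | depts.price
9 | 10 | 1 | 2
7 | 90 | 3 | 6
After GROUP BY (2 rows):
depts.yr | max_score
9 | 1
7 | 3
After ORDER BY (2 rows):
depts.yr | max_score
7 | 3
9 | 1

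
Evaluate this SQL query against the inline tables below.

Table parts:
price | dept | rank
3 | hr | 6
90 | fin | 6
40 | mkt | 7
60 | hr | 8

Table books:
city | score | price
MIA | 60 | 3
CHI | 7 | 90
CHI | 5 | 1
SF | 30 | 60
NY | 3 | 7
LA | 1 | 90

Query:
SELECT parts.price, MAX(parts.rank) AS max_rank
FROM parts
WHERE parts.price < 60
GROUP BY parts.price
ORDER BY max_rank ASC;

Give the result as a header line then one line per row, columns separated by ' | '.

After WHERE (2 rows):
parts.price | parts.dept | parts.rank
3 | hr | 6
40 | mkt | 7
After GROUP BY (2 rows):
parts.price | max_rank
3 | 6
40 | 7
After ORDER BY (2 rows):
parts.price | max_rank
3 | 6
40 | 7

== RESULT ==
parts.price | max_rank
3 | 6
40 | 7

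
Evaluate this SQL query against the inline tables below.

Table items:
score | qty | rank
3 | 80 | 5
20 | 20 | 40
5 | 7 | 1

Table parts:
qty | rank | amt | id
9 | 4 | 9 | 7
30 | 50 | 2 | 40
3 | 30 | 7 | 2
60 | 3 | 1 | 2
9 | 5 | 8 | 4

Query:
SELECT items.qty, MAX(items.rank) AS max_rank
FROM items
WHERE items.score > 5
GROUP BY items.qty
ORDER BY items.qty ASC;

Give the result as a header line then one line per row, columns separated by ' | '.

After WHERE (1 rows):
items.score | items.qty | items.rank
20 | 20 | 40
After GROUP BY (1 rows):
items.qty | max_rank
20 | 40
After ORDER BY (1 rows):
items.qty | max_rank
20 | 40

== RESULT ==
items.qty | max_rank
20 | 40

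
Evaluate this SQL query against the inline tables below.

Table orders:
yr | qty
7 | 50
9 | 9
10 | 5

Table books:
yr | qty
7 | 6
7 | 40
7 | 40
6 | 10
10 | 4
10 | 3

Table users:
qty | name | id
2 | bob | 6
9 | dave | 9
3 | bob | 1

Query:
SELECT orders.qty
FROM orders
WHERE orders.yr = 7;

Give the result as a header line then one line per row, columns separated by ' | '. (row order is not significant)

== RESULT ==
orders.qty
50

Derivation:
After WHERE (1 rows):
orders.yr | orders.qty
7 | 50
After SELECT (1 rows):
orders.qty
50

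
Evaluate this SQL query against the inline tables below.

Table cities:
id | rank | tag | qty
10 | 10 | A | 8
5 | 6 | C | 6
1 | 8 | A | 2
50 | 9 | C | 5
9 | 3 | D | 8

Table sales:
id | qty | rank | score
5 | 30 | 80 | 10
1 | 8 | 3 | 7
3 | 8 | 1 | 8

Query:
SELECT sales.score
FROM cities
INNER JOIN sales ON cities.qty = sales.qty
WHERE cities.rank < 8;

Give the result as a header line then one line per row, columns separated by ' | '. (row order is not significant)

== RESULT ==
sales.score
7
8

Derivation:
After JOIN sales (4 rows):
cities.id | cities.rank | cities.tag | cities.qty | sales.id | sales.qty | sales.rank | sales.score
10 | 10 | A | 8 | 1 | 8 | 3 | 7
10 | 10 | A | 8 | 3 | 8 | 1 | 8
9 | 3 | D | 8 | 1 | 8 | 3 | 7
9 | 3 | D | 8 | 3 | 8 | 1 | 8
After WHERE (2 rows):
cities.id | cities.rank | cities.tag | cities.qty | sales.id | sales.qty | sales.rank | sales.score
9 | 3 | D | 8 | 1 | 8 | 3 | 7
9 | 3 | D | 8 | 3 | 8 | 1 | 8
After SELECT (2 rows):
sales.score
7
8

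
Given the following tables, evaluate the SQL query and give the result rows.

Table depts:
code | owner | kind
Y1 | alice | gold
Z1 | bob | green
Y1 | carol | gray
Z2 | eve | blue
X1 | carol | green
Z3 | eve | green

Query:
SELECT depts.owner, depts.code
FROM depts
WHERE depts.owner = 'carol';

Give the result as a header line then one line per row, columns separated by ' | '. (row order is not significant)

== RESULT ==
depts.owner | depts.code
carol | Y1
carol | X1

Derivation:
After WHERE (2 rows):
depts.code | depts.owner | depts.kind
Y1 | carol | gray
X1 | carol | green
After SELECT (2 rows):
depts.owner | depts.code
carol | Y1
carol | X1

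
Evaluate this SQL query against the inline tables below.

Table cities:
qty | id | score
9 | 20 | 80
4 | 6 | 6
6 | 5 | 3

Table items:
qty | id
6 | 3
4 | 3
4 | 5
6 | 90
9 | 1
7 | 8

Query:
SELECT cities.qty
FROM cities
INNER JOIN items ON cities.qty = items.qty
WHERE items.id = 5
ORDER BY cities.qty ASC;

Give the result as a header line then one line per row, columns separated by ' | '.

== RESULT ==
cities.qty
4

Derivation:
After JOIN items (5 rows):
cities.qty | cities.id | cities.score | items.qty | items.id
9 | 20 | 80 | 9 | 1
4 | 6 | 6 | 4 | 3
4 | 6 | 6 | 4 | 5
6 | 5 | 3 | 6 | 3
6 | 5 | 3 | 6 | 90
After WHERE (1 rows):
cities.qty | cities.id | cities.score | items.qty | items.id
4 | 6 | 6 | 4 | 5
After SELECT (1 rows):
cities.qty
4
After ORDER BY (1 rows):
cities.qty
4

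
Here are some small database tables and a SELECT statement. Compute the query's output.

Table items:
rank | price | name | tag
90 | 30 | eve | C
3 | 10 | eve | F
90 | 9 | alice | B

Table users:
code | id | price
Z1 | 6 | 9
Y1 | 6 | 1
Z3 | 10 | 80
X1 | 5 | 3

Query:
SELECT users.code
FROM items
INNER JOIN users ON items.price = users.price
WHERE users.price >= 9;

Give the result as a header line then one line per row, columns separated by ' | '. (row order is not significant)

After JOIN users (1 rows):
items.rank | items.price | items.name | items.tag | users.code | users.id | users.price
90 | 9 | alice | B | Z1 | 6 | 9
After WHERE (1 rows):
items.rank | items.price | items.name | items.tag | users.code | users.id | users.price
90 | 9 | alice | B | Z1 | 6 | 9
After SELECT (1 rows):
users.code
Z1

== RESULT ==
users.code
Z1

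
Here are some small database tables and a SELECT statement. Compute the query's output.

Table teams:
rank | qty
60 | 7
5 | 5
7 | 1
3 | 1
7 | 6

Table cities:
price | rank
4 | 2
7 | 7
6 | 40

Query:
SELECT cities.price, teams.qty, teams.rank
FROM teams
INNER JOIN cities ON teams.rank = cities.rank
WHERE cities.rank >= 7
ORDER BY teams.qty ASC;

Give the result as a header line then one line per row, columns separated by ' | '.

== RESULT ==
cities.price | teams.qty | teams.rank
7 | 1 | 7
7 | 6 | 7

Derivation:
After JOIN cities (2 rows):
teams.rank | teams.qty | cities.price | cities.rank
7 | 1 | 7 | 7
7 | 6 | 7 | 7
After WHERE (2 rows):
teams.rank | teams.qty | cities.price | cities.rank
7 | 1 | 7 | 7
7 | 6 | 7 | 7
After SELECT (2 rows):
cities.price | teams.qty | teams.rank
7 | 1 | 7
7 | 6 | 7
After ORDER BY (2 rows):
cities.price | teams.qty | teams.rank
7 | 1 | 7
7 | 6 | 7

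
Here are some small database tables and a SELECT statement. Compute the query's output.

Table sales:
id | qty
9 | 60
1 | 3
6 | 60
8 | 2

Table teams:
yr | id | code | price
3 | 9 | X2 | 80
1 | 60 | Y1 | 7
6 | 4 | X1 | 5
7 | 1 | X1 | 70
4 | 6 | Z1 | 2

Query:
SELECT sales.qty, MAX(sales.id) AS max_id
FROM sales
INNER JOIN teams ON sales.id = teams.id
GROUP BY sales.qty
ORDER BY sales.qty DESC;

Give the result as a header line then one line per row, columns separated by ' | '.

== RESULT ==
sales.qty | max_id
60 | 9
3 | 1

Derivation:
After JOIN teams (3 rows):
sales.id | sales.qty | teams.yr | teams.id | teams.code | teams.price
9 | 60 | 3 | 9 | X2 | 80
1 | 3 | 7 | 1 | X1 | 70
6 | 60 | 4 | 6 | Z1 | 2
After GROUP BY (2 rows):
sales.qty | max_id
60 | 9
3 | 1
After ORDER BY (2 rows):
sales.qty | max_id
60 | 9
3 | 1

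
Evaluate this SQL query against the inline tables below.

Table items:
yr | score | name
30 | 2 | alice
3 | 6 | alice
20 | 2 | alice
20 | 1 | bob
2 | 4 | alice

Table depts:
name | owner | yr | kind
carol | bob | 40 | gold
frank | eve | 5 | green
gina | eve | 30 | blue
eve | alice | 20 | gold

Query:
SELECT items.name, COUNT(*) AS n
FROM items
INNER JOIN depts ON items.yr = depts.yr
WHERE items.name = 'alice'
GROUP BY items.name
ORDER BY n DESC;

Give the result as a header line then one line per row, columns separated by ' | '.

== RESULT ==
items.name | n
alice | 2

Derivation:
After JOIN depts (3 rows):
items.yr | items.score | items.name | depts.name | depts.owner | depts.yr | depts.kind
30 | 2 | alice | gina | eve | 30 | blue
20 | 2 | alice | eve | alice | 20 | gold
20 | 1 | bob | eve | alice | 20 | gold
After WHERE (2 rows):
items.yr | items.score | items.name | depts.name | depts.owner | depts.yr | depts.kind
30 | 2 | alice | gina | eve | 30 | blue
20 | 2 | alice | eve | alice | 20 | gold
After GROUP BY (1 rows):
items.name | n
alice | 2
After ORDER BY (1 rows):
items.name | n
alice | 2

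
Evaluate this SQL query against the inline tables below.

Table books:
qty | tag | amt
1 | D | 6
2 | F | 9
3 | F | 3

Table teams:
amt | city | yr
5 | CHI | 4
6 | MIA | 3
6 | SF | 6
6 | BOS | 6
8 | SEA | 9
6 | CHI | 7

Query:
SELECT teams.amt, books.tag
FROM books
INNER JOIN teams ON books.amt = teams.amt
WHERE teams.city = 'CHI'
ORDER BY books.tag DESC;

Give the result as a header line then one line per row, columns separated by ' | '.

== RESULT ==
teams.amt | books.tag
6 | D

Derivation:
After JOIN teams (4 rows):
books.qty | books.tag | books.amt | teams.amt | teams.city | teams.yr
1 | D | 6 | 6 | MIA | 3
1 | D | 6 | 6 | SF | 6
1 | D | 6 | 6 | BOS | 6
1 | D | 6 | 6 | CHI | 7
After WHERE (1 rows):
books.qty | books.tag | books.amt | teams.amt | teams.city | teams.yr
1 | D | 6 | 6 | CHI | 7
After SELECT (1 rows):
teams.amt | books.tag
6 | D
After ORDER BY (1 rows):
teams.amt | books.tag
6 | D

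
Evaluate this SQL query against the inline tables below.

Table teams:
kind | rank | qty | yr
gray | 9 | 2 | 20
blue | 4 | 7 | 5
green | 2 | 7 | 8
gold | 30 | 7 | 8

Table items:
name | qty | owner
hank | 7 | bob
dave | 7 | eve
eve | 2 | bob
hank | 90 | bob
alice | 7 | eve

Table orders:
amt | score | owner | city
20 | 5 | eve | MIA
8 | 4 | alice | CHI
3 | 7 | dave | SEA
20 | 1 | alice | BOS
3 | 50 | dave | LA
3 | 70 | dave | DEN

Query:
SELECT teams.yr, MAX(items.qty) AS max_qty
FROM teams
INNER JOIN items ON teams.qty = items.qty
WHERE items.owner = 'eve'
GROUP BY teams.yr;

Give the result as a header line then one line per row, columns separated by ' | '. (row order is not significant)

== RESULT ==
teams.yr | max_qty
5 | 7
8 | 7

Derivation:
After JOIN items (10 rows):
teams.kind | teams.rank | teams.qty | teams.yr | items.name | items.qty | items.owner
gray | 9 | 2 | 20 | eve | 2 | bob
blue | 4 | 7 | 5 | hank | 7 | bob
blue | 4 | 7 | 5 | dave | 7 | eve
blue | 4 | 7 | 5 | alice | 7 | eve
green | 2 | 7 | 8 | hank | 7 | bob
green | 2 | 7 | 8 | dave | 7 | eve
green | 2 | 7 | 8 | alice | 7 | eve
gold | 30 | 7 | 8 | hank | 7 | bob
gold | 30 | 7 | 8 | dave | 7 | eve
gold | 30 | 7 | 8 | alice | 7 | eve
After WHERE (6 rows):
teams.kind | teams.rank | teams.qty | teams.yr | items.name | items.qty | items.owner
blue | 4 | 7 | 5 | dave | 7 | eve
blue | 4 | 7 | 5 | alice | 7 | eve
green | 2 | 7 | 8 | dave | 7 | eve
green | 2 | 7 | 8 | alice | 7 | eve
gold | 30 | 7 | 8 | dave | 7 | eve
gold | 30 | 7 | 8 | alice | 7 | eve
After GROUP BY (2 rows):
teams.yr | max_qty
5 | 7
8 | 7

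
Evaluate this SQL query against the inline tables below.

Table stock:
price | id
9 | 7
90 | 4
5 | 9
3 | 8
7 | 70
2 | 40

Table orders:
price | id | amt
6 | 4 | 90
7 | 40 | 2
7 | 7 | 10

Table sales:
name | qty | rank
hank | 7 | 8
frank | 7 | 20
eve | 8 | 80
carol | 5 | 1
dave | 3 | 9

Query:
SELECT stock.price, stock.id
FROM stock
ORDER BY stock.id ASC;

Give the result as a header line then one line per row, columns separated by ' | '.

After SELECT (6 rows):
stock.price | stock.id
9 | 7
90 | 4
5 | 9
3 | 8
7 | 70
2 | 40
After ORDER BY (6 rows):
stock.price | stock.id
90 | 4
9 | 7
3 | 8
5 | 9
2 | 40
7 | 70

== RESULT ==
stock.price | stock.id
90 | 4
9 | 7
3 | 8
5 | 9
2 | 40
7 | 70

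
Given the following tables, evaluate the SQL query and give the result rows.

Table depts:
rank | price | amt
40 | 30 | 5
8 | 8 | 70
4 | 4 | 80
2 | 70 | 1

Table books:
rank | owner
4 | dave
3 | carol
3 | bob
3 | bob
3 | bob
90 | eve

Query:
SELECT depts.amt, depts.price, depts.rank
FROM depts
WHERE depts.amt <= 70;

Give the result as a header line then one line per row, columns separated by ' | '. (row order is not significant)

After WHERE (3 rows):
depts.rank | depts.price | depts.amt
40 | 30 | 5
8 | 8 | 70
2 | 70 | 1
After SELECT (3 rows):
depts.amt | depts.price | depts.rank
5 | 30 | 40
70 | 8 | 8
1 | 70 | 2

== RESULT ==
depts.amt | depts.price | depts.rank
5 | 30 | 40
70 | 8 | 8
1 | 70 | 2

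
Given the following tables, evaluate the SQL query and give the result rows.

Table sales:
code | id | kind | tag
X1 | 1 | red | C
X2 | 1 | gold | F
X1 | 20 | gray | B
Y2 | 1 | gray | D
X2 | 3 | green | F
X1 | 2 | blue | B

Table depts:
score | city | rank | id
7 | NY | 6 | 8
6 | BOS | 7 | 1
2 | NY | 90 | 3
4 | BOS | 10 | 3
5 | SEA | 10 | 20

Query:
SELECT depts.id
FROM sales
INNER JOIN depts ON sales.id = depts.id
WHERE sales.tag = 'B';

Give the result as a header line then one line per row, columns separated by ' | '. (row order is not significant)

== RESULT ==
depts.id
20

Derivation:
After JOIN depts (6 rows):
sales.code | sales.id | sales.kind | sales.tag | depts.score | depts.city | depts.rank | depts.id
X1 | 1 | red | C | 6 | BOS | 7 | 1
X2 | 1 | gold | F | 6 | BOS | 7 | 1
X1 | 20 | gray | B | 5 | SEA | 10 | 20
Y2 | 1 | gray | D | 6 | BOS | 7 | 1
X2 | 3 | green | F | 2 | NY | 90 | 3
X2 | 3 | green | F | 4 | BOS | 10 | 3
After WHERE (1 rows):
sales.code | sales.id | sales.kind | sales.tag | depts.score | depts.city | depts.rank | depts.id
X1 | 20 | gray | B | 5 | SEA | 10 | 20
After SELECT (1 rows):
depts.id
20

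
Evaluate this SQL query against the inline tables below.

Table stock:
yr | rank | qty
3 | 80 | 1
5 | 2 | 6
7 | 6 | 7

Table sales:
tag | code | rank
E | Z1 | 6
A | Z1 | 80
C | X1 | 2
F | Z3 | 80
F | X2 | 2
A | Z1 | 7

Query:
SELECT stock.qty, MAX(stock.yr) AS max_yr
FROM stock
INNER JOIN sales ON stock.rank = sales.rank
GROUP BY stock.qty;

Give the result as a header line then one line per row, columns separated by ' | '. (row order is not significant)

== RESULT ==
stock.qty | max_yr
1 | 3
6 | 5
7 | 7

Derivation:
After JOIN sales (5 rows):
stock.yr | stock.rank | stock.qty | sales.tag | sales.code | sales.rank
3 | 80 | 1 | A | Z1 | 80
3 | 80 | 1 | F | Z3 | 80
5 | 2 | 6 | C | X1 | 2
5 | 2 | 6 | F | X2 | 2
7 | 6 | 7 | E | Z1 | 6
After GROUP BY (3 rows):
stock.qty | max_yr
1 | 3
6 | 5
7 | 7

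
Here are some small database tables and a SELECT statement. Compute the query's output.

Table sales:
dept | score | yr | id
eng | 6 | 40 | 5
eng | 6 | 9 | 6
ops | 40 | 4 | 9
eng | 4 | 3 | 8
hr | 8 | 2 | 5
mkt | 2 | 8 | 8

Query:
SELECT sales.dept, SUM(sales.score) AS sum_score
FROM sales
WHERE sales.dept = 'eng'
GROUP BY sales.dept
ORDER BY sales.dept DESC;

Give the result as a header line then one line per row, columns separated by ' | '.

== RESULT ==
sales.dept | sum_score
eng | 16

Derivation:
After WHERE (3 rows):
sales.dept | sales.score | sales.yr | sales.id
eng | 6 | 40 | 5
eng | 6 | 9 | 6
eng | 4 | 3 | 8
After GROUP BY (1 rows):
sales.dept | sum_score
eng | 16
After ORDER BY (1 rows):
sales.dept | sum_score
eng | 16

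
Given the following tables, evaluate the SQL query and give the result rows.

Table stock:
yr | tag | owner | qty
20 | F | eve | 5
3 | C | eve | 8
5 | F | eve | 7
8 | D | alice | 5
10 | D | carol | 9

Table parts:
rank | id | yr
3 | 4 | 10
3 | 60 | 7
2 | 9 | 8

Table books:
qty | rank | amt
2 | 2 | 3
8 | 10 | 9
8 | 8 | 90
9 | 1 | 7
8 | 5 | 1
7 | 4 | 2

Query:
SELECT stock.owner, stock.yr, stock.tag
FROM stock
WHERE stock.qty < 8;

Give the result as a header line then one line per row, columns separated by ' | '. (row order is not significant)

== RESULT ==
stock.owner | stock.yr | stock.tag
eve | 20 | F
eve | 5 | F
alice | 8 | D

Derivation:
After WHERE (3 rows):
stock.yr | stock.tag | stock.owner | stock.qty
20 | F | eve | 5
5 | F | eve | 7
8 | D | alice | 5
After SELECT (3 rows):
stock.owner | stock.yr | stock.tag
eve | 20 | F
eve | 5 | F
alice | 8 | D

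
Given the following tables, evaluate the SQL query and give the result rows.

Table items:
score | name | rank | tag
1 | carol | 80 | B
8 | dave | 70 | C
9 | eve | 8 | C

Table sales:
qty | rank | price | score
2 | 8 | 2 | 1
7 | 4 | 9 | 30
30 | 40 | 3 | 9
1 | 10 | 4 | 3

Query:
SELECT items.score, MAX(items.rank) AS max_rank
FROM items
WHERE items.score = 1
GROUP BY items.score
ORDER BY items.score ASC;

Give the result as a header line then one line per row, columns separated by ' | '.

== RESULT ==
items.score | max_rank
1 | 80

Derivation:
After WHERE (1 rows):
items.score | items.name | items.rank | items.tag
1 | carol | 80 | B
After GROUP BY (1 rows):
items.score | max_rank
1 | 80
After ORDER BY (1 rows):
items.score | max_rank
1 | 80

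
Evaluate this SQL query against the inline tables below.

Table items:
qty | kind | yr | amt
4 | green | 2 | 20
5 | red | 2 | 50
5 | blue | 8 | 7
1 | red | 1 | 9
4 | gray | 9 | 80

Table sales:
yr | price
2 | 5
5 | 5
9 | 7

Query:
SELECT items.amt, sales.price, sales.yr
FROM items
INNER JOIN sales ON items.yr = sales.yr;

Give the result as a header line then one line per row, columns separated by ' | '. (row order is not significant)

After JOIN sales (3 rows):
items.qty | items.kind | items.yr | items.amt | sales.yr | sales.price
4 | green | 2 | 20 | 2 | 5
5 | red | 2 | 50 | 2 | 5
4 | gray | 9 | 80 | 9 | 7
After SELECT (3 rows):
items.amt | sales.price | sales.yr
20 | 5 | 2
50 | 5 | 2
80 | 7 | 9

== RESULT ==
items.amt | sales.price | sales.yr
20 | 5 | 2
50 | 5 | 2
80 | 7 | 9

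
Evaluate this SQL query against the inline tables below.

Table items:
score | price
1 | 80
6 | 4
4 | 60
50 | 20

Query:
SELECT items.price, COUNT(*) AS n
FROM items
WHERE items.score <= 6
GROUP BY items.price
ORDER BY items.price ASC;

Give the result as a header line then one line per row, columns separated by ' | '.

After WHERE (3 rows):
items.score | items.price
1 | 80
6 | 4
4 | 60
After GROUP BY (3 rows):
items.price | n
80 | 1
4 | 1
60 | 1
After ORDER BY (3 rows):
items.price | n
4 | 1
60 | 1
80 | 1

== RESULT ==
items.price | n
4 | 1
60 | 1
80 | 1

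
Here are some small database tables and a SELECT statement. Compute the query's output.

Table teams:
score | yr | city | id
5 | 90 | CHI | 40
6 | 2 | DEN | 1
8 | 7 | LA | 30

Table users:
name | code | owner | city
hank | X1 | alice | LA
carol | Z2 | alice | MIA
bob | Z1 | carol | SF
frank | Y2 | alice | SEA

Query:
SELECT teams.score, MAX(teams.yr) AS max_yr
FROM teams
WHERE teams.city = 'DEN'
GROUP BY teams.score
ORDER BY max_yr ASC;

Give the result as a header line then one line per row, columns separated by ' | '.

After WHERE (1 rows):
teams.score | teams.yr | teams.city | teams.id
6 | 2 | DEN | 1
After GROUP BY (1 rows):
teams.score | max_yr
6 | 2
After ORDER BY (1 rows):
teams.score | max_yr
6 | 2

== RESULT ==
teams.score | max_yr
6 | 2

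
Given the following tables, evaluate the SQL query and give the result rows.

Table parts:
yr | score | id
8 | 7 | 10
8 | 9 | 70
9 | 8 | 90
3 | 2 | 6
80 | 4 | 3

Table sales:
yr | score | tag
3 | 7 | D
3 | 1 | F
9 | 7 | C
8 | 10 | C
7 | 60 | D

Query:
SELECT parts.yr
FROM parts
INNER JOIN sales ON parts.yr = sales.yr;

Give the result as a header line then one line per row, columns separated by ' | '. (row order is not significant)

After JOIN sales (5 rows):
parts.yr | parts.score | parts.id | sales.yr | sales.score | sales.tag
8 | 7 | 10 | 8 | 10 | C
8 | 9 | 70 | 8 | 10 | C
9 | 8 | 90 | 9 | 7 | C
3 | 2 | 6 | 3 | 7 | D
3 | 2 | 6 | 3 | 1 | F
After SELECT (5 rows):
parts.yr
8
8
9
3
3

== RESULT ==
parts.yr
8
8
9
3
3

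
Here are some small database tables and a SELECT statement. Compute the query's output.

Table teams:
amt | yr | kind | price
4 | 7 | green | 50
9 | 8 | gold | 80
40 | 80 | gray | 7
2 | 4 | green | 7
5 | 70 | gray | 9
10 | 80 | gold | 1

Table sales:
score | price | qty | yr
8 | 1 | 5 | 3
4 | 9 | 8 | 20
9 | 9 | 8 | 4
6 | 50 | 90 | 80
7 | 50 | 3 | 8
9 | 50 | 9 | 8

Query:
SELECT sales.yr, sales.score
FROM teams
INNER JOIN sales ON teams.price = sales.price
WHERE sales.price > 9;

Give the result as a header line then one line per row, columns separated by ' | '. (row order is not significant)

After JOIN sales (6 rows):
teams.amt | teams.yr | teams.kind | teams.price | sales.score | sales.price | sales.qty | sales.yr
4 | 7 | green | 50 | 6 | 50 | 90 | 80
4 | 7 | green | 50 | 7 | 50 | 3 | 8
4 | 7 | green | 50 | 9 | 50 | 9 | 8
5 | 70 | gray | 9 | 4 | 9 | 8 | 20
5 | 70 | gray | 9 | 9 | 9 | 8 | 4
10 | 80 | gold | 1 | 8 | 1 | 5 | 3
After WHERE (3 rows):
teams.amt | teams.yr | teams.kind | teams.price | sales.score | sales.price | sales.qty | sales.yr
4 | 7 | green | 50 | 6 | 50 | 90 | 80
4 | 7 | green | 50 | 7 | 50 | 3 | 8
4 | 7 | green | 50 | 9 | 50 | 9 | 8
After SELECT (3 rows):
sales.yr | sales.score
80 | 6
8 | 7
8 | 9

== RESULT ==
sales.yr | sales.score
80 | 6
8 | 7
8 | 9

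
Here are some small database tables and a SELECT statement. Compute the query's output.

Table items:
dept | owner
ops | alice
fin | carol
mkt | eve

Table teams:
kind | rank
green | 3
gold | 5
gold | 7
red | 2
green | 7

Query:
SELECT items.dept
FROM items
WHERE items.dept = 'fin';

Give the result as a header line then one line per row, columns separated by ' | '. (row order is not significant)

== RESULT ==
items.dept
fin

Derivation:
After WHERE (1 rows):
items.dept | items.owner
fin | carol
After SELECT (1 rows):
items.dept
fin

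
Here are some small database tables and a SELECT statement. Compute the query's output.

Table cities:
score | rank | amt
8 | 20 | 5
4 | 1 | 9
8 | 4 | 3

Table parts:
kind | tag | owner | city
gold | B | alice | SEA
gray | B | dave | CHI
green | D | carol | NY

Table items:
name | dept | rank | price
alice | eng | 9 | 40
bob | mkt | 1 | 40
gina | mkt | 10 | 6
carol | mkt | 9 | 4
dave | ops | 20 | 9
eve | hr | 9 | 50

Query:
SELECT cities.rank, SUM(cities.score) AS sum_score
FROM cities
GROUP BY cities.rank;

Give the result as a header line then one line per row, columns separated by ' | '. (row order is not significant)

After GROUP BY (3 rows):
cities.rank | sum_score
20 | 8
1 | 4
4 | 8

== RESULT ==
cities.rank | sum_score
20 | 8
1 | 4
4 | 8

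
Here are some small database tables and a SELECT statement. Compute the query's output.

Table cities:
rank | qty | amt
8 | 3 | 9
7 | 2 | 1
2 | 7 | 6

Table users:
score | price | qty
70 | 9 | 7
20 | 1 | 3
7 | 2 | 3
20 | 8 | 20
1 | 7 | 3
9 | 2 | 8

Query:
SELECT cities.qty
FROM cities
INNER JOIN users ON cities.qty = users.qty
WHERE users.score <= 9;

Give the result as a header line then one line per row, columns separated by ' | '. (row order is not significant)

After JOIN users (4 rows):
cities.rank | cities.qty | cities.amt | users.score | users.price | users.qty
8 | 3 | 9 | 20 | 1 | 3
8 | 3 | 9 | 7 | 2 | 3
8 | 3 | 9 | 1 | 7 | 3
2 | 7 | 6 | 70 | 9 | 7
After WHERE (2 rows):
cities.rank | cities.qty | cities.amt | users.score | users.price | users.qty
8 | 3 | 9 | 7 | 2 | 3
8 | 3 | 9 | 1 | 7 | 3
After SELECT (2 rows):
cities.qty
3
3

== RESULT ==
cities.qty
3
3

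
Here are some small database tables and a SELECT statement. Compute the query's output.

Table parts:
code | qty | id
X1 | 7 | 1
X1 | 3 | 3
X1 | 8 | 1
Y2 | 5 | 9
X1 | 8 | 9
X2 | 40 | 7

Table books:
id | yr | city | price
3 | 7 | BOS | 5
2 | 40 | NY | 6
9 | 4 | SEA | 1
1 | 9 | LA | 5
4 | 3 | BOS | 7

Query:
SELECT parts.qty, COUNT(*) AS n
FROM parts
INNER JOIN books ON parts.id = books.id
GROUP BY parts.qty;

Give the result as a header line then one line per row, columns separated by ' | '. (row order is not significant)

After JOIN books (5 rows):
parts.code | parts.qty | parts.id | books.id | books.yr | books.city | books.price
X1 | 7 | 1 | 1 | 9 | LA | 5
X1 | 3 | 3 | 3 | 7 | BOS | 5
X1 | 8 | 1 | 1 | 9 | LA | 5
Y2 | 5 | 9 | 9 | 4 | SEA | 1
X1 | 8 | 9 | 9 | 4 | SEA | 1
After GROUP BY (4 rows):
parts.qty | n
7 | 1
3 | 1
8 | 2
5 | 1

== RESULT ==
parts.qty | n
7 | 1
3 | 1
8 | 2
5 | 1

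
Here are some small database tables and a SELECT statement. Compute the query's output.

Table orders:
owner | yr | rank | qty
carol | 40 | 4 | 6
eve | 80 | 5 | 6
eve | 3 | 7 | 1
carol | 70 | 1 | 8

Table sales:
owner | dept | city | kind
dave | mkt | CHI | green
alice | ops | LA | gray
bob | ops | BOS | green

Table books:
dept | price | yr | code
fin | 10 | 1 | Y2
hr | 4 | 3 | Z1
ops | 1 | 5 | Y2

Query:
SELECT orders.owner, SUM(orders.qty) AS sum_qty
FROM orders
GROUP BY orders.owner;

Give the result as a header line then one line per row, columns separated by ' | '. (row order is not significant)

== RESULT ==
orders.owner | sum_qty
carol | 14
eve | 7

Derivation:
After GROUP BY (2 rows):
orders.owner | sum_qty
carol | 14
eve | 7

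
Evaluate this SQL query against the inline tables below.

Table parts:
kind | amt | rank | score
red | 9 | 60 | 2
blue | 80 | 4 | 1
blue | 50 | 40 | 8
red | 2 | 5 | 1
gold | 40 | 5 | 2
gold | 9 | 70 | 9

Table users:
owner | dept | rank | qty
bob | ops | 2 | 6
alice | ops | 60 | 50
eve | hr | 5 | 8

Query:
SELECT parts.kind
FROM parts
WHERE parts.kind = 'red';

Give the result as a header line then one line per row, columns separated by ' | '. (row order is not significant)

After WHERE (2 rows):
parts.kind | parts.amt | parts.rank | parts.score
red | 9 | 60 | 2
red | 2 | 5 | 1
After SELECT (2 rows):
parts.kind
red
red

== RESULT ==
parts.kind
red
red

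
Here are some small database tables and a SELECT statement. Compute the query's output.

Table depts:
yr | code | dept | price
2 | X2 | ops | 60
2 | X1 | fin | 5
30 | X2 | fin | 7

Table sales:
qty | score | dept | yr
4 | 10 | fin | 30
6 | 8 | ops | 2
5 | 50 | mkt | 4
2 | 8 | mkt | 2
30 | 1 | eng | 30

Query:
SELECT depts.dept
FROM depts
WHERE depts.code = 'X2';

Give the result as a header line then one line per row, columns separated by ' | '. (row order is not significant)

== RESULT ==
depts.dept
ops
fin

Derivation:
After WHERE (2 rows):
depts.yr | depts.code | depts.dept | depts.price
2 | X2 | ops | 60
30 | X2 | fin | 7
After SELECT (2 rows):
depts.dept
ops
fin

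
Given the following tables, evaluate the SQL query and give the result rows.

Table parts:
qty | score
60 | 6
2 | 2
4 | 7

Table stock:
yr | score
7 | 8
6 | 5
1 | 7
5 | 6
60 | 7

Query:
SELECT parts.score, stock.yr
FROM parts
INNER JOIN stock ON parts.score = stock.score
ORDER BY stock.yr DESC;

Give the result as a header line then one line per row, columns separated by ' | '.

== RESULT ==
parts.score | stock.yr
7 | 60
6 | 5
7 | 1

Derivation:
After JOIN stock (3 rows):
parts.qty | parts.score | stock.yr | stock.score
60 | 6 | 5 | 6
4 | 7 | 1 | 7
4 | 7 | 60 | 7
After SELECT (3 rows):
parts.score | stock.yr
6 | 5
7 | 1
7 | 60
After ORDER BY (3 rows):
parts.score | stock.yr
7 | 60
6 | 5
7 | 1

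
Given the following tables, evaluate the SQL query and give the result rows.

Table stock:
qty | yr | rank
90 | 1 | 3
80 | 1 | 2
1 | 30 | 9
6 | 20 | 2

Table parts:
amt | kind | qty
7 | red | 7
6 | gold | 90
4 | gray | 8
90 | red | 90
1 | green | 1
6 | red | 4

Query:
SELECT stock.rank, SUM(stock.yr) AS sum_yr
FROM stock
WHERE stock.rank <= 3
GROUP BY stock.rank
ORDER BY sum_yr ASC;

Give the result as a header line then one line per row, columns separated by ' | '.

== RESULT ==
stock.rank | sum_yr
3 | 1
2 | 21

Derivation:
After WHERE (3 rows):
stock.qty | stock.yr | stock.rank
90 | 1 | 3
80 | 1 | 2
6 | 20 | 2
After GROUP BY (2 rows):
stock.rank | sum_yr
3 | 1
2 | 21
After ORDER BY (2 rows):
stock.rank | sum_yr
3 | 1
2 | 21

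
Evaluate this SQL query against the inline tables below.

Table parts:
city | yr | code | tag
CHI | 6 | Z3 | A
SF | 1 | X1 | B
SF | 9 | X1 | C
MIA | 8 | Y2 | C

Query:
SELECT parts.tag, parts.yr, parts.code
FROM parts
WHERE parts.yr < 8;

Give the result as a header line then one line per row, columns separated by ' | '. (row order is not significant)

After WHERE (2 rows):
parts.city | parts.yr | parts.code | parts.tag
CHI | 6 | Z3 | A
SF | 1 | X1 | B
After SELECT (2 rows):
parts.tag | parts.yr | parts.code
A | 6 | Z3
B | 1 | X1

== RESULT ==
parts.tag | parts.yr | parts.code
A | 6 | Z3
B | 1 | X1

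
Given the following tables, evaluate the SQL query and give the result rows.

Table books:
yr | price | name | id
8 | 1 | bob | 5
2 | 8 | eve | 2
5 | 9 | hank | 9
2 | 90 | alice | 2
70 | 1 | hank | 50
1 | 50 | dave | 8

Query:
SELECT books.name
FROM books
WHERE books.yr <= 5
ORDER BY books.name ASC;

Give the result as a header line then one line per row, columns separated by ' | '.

After WHERE (4 rows):
books.yr | books.price | books.name | books.id
2 | 8 | eve | 2
5 | 9 | hank | 9
2 | 90 | alice | 2
1 | 50 | dave | 8
After SELECT (4 rows):
books.name
eve
hank
alice
dave
After ORDER BY (4 rows):
books.name
alice
dave
eve
hank

== RESULT ==
books.name
alice
dave
eve
hank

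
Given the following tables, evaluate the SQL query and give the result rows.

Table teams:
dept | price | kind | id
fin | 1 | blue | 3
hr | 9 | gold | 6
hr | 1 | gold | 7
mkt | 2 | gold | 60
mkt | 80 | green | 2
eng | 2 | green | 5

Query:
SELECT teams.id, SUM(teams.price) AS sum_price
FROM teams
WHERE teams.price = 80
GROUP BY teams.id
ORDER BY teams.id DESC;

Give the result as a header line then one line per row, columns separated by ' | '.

== RESULT ==
teams.id | sum_price
2 | 80

Derivation:
After WHERE (1 rows):
teams.dept | teams.price | teams.kind | teams.id
mkt | 80 | green | 2
After GROUP BY (1 rows):
teams.id | sum_price
2 | 80
After ORDER BY (1 rows):
teams.id | sum_price
2 | 80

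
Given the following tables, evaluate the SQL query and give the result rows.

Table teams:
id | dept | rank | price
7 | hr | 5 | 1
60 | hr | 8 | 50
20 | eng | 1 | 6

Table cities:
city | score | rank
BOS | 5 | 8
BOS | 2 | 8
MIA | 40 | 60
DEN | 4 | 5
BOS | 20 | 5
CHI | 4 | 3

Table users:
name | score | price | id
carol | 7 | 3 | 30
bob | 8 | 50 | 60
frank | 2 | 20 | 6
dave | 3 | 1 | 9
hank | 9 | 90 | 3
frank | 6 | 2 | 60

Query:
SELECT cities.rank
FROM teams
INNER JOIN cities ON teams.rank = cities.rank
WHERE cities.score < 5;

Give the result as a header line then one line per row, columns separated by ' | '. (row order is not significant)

== RESULT ==
cities.rank
5
8

Derivation:
After JOIN cities (4 rows):
teams.id | teams.dept | teams.rank | teams.price | cities.city | cities.score | cities.rank
7 | hr | 5 | 1 | DEN | 4 | 5
7 | hr | 5 | 1 | BOS | 20 | 5
60 | hr | 8 | 50 | BOS | 5 | 8
60 | hr | 8 | 50 | BOS | 2 | 8
After WHERE (2 rows):
teams.id | teams.dept | teams.rank | teams.price | cities.city | cities.score | cities.rank
7 | hr | 5 | 1 | DEN | 4 | 5
60 | hr | 8 | 50 | BOS | 2 | 8
After SELECT (2 rows):
cities.rank
5
8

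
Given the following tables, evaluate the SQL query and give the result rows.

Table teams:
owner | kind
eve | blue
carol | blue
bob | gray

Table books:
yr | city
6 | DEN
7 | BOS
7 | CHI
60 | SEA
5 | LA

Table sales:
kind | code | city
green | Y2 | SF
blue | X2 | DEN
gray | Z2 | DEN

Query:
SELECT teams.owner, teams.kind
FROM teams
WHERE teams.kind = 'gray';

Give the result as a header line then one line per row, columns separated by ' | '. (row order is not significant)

After WHERE (1 rows):
teams.owner | teams.kind
bob | gray
After SELECT (1 rows):
teams.owner | teams.kind
bob | gray

== RESULT ==
teams.owner | teams.kind
bob | gray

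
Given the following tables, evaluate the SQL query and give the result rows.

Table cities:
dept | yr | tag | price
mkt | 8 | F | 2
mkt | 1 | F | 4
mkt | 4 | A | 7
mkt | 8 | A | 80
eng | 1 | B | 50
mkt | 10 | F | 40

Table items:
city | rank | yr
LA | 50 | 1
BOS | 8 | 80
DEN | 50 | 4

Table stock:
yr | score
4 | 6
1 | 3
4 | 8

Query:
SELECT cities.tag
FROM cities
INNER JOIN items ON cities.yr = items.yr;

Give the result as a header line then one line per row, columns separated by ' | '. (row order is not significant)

After JOIN items (3 rows):
cities.dept | cities.yr | cities.tag | cities.price | items.city | items.rank | items.yr
mkt | 1 | F | 4 | LA | 50 | 1
mkt | 4 | A | 7 | DEN | 50 | 4
eng | 1 | B | 50 | LA | 50 | 1
After SELECT (3 rows):
cities.tag
F
A
B

== RESULT ==
cities.tag
F
A
B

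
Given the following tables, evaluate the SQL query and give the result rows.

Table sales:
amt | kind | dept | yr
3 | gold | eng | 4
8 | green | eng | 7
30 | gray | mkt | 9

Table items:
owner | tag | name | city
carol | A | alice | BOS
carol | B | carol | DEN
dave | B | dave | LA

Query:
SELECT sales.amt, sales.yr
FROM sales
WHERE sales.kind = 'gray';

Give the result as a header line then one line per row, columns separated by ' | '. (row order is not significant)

After WHERE (1 rows):
sales.amt | sales.kind | sales.dept | sales.yr
30 | gray | mkt | 9
After SELECT (1 rows):
sales.amt | sales.yr
30 | 9

== RESULT ==
sales.amt | sales.yr
30 | 9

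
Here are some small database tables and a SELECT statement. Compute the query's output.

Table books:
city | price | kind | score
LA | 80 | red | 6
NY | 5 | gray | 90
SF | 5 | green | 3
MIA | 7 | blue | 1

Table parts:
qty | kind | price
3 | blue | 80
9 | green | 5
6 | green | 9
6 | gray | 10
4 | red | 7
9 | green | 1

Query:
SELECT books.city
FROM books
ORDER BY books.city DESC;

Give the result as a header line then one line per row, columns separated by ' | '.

== RESULT ==
books.city
SF
NY
MIA
LA

Derivation:
After SELECT (4 rows):
books.city
LA
NY
SF
MIA
After ORDER BY (4 rows):
books.city
SF
NY
MIA
LA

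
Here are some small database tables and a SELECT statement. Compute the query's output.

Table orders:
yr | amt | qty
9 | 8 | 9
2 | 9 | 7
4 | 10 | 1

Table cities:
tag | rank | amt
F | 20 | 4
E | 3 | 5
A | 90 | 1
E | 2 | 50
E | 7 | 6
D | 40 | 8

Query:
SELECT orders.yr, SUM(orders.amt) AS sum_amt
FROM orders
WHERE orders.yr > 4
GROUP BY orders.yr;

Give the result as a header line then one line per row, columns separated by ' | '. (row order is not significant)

After WHERE (1 rows):
orders.yr | orders.amt | orders.qty
9 | 8 | 9
After GROUP BY (1 rows):
orders.yr | sum_amt
9 | 8

== RESULT ==
orders.yr | sum_amt
9 | 8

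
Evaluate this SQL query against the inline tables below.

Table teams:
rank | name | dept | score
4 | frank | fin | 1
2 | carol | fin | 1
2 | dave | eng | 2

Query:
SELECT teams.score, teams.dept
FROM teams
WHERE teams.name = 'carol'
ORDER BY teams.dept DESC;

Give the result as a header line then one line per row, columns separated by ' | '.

After WHERE (1 rows):
teams.rank | teams.name | teams.dept | teams.score
2 | carol | fin | 1
After SELECT (1 rows):
teams.score | teams.dept
1 | fin
After ORDER BY (1 rows):
teams.score | teams.dept
1 | fin

== RESULT ==
teams.score | teams.dept
1 | fin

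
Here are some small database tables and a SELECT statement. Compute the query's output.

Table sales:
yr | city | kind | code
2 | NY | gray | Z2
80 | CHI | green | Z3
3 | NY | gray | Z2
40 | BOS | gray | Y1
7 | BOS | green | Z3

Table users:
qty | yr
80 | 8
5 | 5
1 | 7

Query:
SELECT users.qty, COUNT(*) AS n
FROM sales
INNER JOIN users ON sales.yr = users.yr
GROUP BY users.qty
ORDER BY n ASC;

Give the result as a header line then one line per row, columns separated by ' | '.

== RESULT ==
users.qty | n
1 | 1

Derivation:
After JOIN users (1 rows):
sales.yr | sales.city | sales.kind | sales.code | users.qty | users.yr
7 | BOS | green | Z3 | 1 | 7
After GROUP BY (1 rows):
users.qty | n
1 | 1
After ORDER BY (1 rows):
users.qty | n
1 | 1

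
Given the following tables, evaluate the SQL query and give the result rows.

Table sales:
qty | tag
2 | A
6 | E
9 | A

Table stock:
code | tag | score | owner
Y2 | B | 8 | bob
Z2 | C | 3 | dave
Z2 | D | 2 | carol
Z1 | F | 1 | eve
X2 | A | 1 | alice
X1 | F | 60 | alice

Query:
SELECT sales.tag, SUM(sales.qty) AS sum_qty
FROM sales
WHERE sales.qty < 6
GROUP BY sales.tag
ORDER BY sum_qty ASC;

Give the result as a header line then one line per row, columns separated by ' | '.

After WHERE (1 rows):
sales.qty | sales.tag
2 | A
After GROUP BY (1 rows):
sales.tag | sum_qty
A | 2
After ORDER BY (1 rows):
sales.tag | sum_qty
A | 2

== RESULT ==
sales.tag | sum_qty
A | 2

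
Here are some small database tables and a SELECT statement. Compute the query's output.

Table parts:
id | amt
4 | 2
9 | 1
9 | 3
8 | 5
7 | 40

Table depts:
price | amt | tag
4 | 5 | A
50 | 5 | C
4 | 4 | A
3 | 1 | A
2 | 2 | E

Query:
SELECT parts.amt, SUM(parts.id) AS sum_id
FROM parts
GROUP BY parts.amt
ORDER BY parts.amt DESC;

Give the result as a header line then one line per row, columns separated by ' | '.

== RESULT ==
parts.amt | sum_id
40 | 7
5 | 8
3 | 9
2 | 4
1 | 9

Derivation:
After GROUP BY (5 rows):
parts.amt | sum_id
2 | 4
1 | 9
3 | 9
5 | 8
40 | 7
After ORDER BY (5 rows):
parts.amt | sum_id
40 | 7
5 | 8
3 | 9
2 | 4
1 | 9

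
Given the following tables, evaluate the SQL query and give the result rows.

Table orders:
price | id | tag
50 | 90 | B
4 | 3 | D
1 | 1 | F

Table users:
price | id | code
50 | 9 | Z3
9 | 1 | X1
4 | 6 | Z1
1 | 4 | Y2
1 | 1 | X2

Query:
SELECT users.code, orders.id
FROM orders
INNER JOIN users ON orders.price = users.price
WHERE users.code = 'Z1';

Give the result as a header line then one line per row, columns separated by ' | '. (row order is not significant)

== RESULT ==
users.code | orders.id
Z1 | 3

Derivation:
After JOIN users (4 rows):
orders.price | orders.id | orders.tag | users.price | users.id | users.code
50 | 90 | B | 50 | 9 | Z3
4 | 3 | D | 4 | 6 | Z1
1 | 1 | F | 1 | 4 | Y2
1 | 1 | F | 1 | 1 | X2
After WHERE (1 rows):
orders.price | orders.id | orders.tag | users.price | users.id | users.code
4 | 3 | D | 4 | 6 | Z1
After SELECT (1 rows):
users.code | orders.id
Z1 | 3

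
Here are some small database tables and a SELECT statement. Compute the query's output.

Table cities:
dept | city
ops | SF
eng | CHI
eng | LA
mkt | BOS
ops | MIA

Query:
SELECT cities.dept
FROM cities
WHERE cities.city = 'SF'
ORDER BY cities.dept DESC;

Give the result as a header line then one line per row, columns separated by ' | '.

After WHERE (1 rows):
cities.dept | cities.city
ops | SF
After SELECT (1 rows):
cities.dept
ops
After ORDER BY (1 rows):
cities.dept
ops

== RESULT ==
cities.dept
ops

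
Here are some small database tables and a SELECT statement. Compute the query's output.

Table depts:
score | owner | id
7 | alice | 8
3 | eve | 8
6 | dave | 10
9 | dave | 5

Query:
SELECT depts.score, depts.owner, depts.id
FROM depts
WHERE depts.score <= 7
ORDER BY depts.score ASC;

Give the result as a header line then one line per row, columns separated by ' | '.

== RESULT ==
depts.score | depts.owner | depts.id
3 | eve | 8
6 | dave | 10
7 | alice | 8

Derivation:
After WHERE (3 rows):
depts.score | depts.owner | depts.id
7 | alice | 8
3 | eve | 8
6 | dave | 10
After SELECT (3 rows):
depts.score | depts.owner | depts.id
7 | alice | 8
3 | eve | 8
6 | dave | 10
After ORDER BY (3 rows):
depts.score | depts.owner | depts.id
3 | eve | 8
6 | dave | 10
7 | alice | 8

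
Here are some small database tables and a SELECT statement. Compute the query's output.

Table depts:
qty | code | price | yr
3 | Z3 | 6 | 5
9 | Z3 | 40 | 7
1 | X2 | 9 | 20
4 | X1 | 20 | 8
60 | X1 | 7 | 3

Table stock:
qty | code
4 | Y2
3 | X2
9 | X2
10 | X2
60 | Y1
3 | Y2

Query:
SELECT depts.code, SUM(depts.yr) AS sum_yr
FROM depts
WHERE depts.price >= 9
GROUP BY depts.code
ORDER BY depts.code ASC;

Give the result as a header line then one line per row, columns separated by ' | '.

After WHERE (3 rows):
depts.qty | depts.code | depts.price | depts.yr
9 | Z3 | 40 | 7
1 | X2 | 9 | 20
4 | X1 | 20 | 8
After GROUP BY (3 rows):
depts.code | sum_yr
Z3 | 7
X2 | 20
X1 | 8
After ORDER BY (3 rows):
depts.code | sum_yr
X1 | 8
X2 | 20
Z3 | 7

== RESULT ==
depts.code | sum_yr
X1 | 8
X2 | 20
Z3 | 7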